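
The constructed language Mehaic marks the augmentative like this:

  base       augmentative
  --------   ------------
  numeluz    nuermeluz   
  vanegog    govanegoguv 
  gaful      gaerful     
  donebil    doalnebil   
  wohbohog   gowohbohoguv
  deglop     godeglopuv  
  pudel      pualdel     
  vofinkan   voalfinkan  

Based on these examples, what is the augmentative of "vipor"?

gaful and donebil both end in -l yet inflect differently (gaerful, doalnebil), so the final letter is not what conditions the rule; the last vowel is.
"vipor" has last vowel 'o'. The stems whose last vowel is 'o' (wohbohog → gowohbohoguv, deglop → godeglopuv, vanegog → govanegoguv) add go- … -uv around the stem.
So vipor → goviporuv.

goviporuv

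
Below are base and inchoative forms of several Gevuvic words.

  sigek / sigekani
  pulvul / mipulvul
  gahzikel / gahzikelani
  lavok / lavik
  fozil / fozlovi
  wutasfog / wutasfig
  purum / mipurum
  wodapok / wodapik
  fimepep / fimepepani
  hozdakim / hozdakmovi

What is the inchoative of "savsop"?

gahzikel and fozil both end in -l yet inflect differently (gahzikelani, fozlovi), so the final letter is not what conditions the rule; the last vowel is.
"savsop" has last vowel 'o'. The stems whose last vowel is 'o' (wutasfog → wutasfig, lavok → lavik, wodapok → wodapik) change the last vowel to 'i'.
The other patterns: stems whose last vowel is 'e' add -ani; stems whose last vowel is 'i' delete the last vowel and add -ovi; stems whose last vowel is 'u' add the prefix mi-.
So savsop → savsip.

savsip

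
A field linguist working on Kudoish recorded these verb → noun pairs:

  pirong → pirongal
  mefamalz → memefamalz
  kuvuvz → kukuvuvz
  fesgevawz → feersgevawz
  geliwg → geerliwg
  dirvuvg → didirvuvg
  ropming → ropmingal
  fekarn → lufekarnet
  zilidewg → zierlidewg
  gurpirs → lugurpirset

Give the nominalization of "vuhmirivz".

pirong and geliwg both end in -g yet inflect differently (pirongal, geerliwg), so the final letter is not what conditions the rule; the second-to-last letter is.
"vuhmirivz" has second-to-last letter 'v'. The stems whose second-to-last letter is 'v' (dirvuvg → didirvuvg, kuvuvz → kukuvuvz) repeat the first consonant+vowel as a prefix.
The other patterns: stems whose second-to-last letter is 'r' add lu- … -et around the stem; stems whose second-to-last letter is 'n' add -al; stems whose second-to-last letter is 'w' insert -er- after the first vowel.
So vuhmirivz → vuvuhmirivz.

vuvuhmirivz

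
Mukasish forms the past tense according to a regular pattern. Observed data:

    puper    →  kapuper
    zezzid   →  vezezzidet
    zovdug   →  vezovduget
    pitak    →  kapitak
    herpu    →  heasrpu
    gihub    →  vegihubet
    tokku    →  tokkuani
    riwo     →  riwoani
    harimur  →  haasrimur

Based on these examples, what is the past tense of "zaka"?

vezakaet

"zaka" begins with z-. The stems beginning with z- (zovdug → vezovduget, zezzid → vezezzidet) add ve- … -et around the stem.
So zaka → vezakaet.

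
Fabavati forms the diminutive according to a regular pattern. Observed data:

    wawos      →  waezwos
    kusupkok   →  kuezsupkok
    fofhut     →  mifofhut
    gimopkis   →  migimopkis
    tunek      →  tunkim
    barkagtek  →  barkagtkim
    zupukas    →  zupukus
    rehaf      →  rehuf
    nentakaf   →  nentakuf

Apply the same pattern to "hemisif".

mihemisif

wawos and gimopkis both end in -s yet inflect differently (waezwos, migimopkis), so the final letter is not what conditions the rule; the last vowel is.
"hemisif" has last vowel 'i'. The one such stem in the data (gimopkis → migimopkis) adds the prefix mi-, so the same rule applies.
The other patterns: stems whose last vowel is 'o' insert -ez- after the first vowel; stems whose last vowel is 'e' delete the last vowel and add -im; stems whose last vowel is 'a' change the last vowel to 'u'.
So hemisif → mihemisif.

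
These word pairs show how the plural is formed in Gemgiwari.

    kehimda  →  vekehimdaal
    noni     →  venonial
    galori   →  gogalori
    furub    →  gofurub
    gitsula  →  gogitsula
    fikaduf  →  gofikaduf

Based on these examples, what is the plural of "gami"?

"gami" begins with g-. The stems beginning with g- (galori → gogalori, gitsula → gogitsula) add the prefix go-.
So gami → gogami.

gogami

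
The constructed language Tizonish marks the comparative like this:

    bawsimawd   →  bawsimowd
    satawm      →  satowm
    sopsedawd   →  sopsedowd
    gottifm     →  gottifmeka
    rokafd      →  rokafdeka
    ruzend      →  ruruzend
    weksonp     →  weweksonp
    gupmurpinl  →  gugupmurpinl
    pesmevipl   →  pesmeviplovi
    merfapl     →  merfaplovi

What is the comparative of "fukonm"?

fufukonm

satawm and gottifm both end in -m yet inflect differently (satowm, gottifmeka), so the final letter is not what conditions the rule; the second-to-last letter is.
"fukonm" has second-to-last letter 'n'. The stems whose second-to-last letter is 'n' (ruzend → ruruzend, weksonp → weweksonp, gupmurpinl → gugupmurpinl) repeat the first consonant+vowel as a prefix.
The other patterns: stems whose second-to-last letter is 'w' change the last vowel to 'o'; stems whose second-to-last letter is 'f' add -eka; stems whose second-to-last letter is 'p' add -ovi.
So fukonm → fufukonm.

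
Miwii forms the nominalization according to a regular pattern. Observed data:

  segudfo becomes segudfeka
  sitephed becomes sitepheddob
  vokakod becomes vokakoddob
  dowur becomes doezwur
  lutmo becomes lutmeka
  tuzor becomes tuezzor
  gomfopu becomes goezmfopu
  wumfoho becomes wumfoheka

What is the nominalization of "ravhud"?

vokakod and wumfoho both have last vowel 'o' yet inflect differently (vokakoddob, wumfoheka), so the last vowel is not what conditions the rule; the final letter is.
"ravhud" ends in -d. The stems ending in -d (vokakod → vokakoddob, sitephed → sitepheddob) double the final consonant and add -ob.
So ravhud → ravhuddob.

ravhuddob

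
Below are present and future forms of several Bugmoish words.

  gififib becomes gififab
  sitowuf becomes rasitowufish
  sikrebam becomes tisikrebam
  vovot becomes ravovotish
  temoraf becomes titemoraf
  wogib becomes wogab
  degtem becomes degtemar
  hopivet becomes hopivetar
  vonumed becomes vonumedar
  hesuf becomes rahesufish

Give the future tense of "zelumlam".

tizelumlam

"zelumlam" has last vowel 'a'. The stems whose last vowel is 'a' (temoraf → titemoraf, sikrebam → tisikrebam) add the prefix ti-.
The other patterns: stems whose last vowel is 'e' add -ar; stems whose last vowel is 'i' change the last vowel to 'a'; stems whose last vowel is 'o' or 'u' add ra- … -ish around the stem.
So zelumlam → tizelumlam.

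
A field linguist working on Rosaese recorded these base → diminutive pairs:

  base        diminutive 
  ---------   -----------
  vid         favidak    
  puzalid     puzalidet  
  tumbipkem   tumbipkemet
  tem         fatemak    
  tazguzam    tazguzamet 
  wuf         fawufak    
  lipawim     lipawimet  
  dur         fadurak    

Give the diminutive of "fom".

fafomak

puzalid and vid both end in -d yet inflect differently (puzalidet, favidak), so the final letter is not what conditions the rule; the number of vowels is.
"fom" has 1 vowel. The stems with 1 vowel (vid → favidak, tem → fatemak, wuf → fawufak) add fa- … -ak around the stem.
The other pattern: stems with 3 vowels add -et.
So fom → fafomak.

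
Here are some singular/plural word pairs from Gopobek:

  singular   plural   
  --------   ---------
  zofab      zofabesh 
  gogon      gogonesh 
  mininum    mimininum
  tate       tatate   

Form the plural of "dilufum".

zofab and tate both have 2 vowels yet inflect differently (zofabesh, tatate), so the number of vowels is not what conditions the rule; the final letter is.
"dilufum" ends in -m. The one such stem in the data (mininum → mimininum) repeats the first consonant+vowel as a prefix (as does tate), so the same rule applies.
The other pattern: stems ending in -b or -n add -esh.
So dilufum → didilufum.

didilufum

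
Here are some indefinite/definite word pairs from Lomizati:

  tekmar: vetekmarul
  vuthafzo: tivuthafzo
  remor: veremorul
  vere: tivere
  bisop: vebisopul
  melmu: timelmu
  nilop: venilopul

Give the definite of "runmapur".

nilop and vuthafzo both have last vowel 'o' yet inflect differently (venilopul, tivuthafzo), so the last vowel is not what conditions the rule; whether the stem ends in a vowel or a consonant is.
"runmapur" ends in a consonant. The stems ending in a consonant (tekmar → vetekmarul, nilop → venilopul, bisop → vebisopul) add ve- … -ul around the stem.
So runmapur → verunmapurul.

verunmapurul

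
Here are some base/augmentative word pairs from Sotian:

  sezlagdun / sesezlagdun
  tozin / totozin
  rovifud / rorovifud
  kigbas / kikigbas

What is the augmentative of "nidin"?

Every pair shown (sezlagdun → sesezlagdun, tozin → totozin, rovifud → rorovifud, …) follows the same rule: repeat the first consonant+vowel as a prefix.
So nidin → ninidin.

ninidin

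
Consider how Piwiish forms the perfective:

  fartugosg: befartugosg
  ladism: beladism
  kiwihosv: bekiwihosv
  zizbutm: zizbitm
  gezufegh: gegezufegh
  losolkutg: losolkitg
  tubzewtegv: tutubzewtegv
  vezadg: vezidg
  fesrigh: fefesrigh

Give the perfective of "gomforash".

kiwihosv and tubzewtegv both end in -v yet inflect differently (bekiwihosv, tutubzewtegv), so the final letter is not what conditions the rule; the second-to-last letter is.
"gomforash" has second-to-last letter 's'. The stems whose second-to-last letter is 's' (kiwihosv → bekiwihosv, fartugosg → befartugosg, ladism → beladism) add the prefix be-.
The other patterns: stems whose second-to-last letter is 'g' repeat the first consonant+vowel as a prefix; stems whose second-to-last letter is 'd' or 't' change the last vowel to 'i'.
So gomforash → begomforash.

begomforash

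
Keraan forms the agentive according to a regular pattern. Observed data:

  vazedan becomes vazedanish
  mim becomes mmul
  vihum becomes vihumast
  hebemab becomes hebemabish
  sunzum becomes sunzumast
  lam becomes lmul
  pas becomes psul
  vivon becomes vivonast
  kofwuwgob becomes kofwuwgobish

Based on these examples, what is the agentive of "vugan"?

vuganast

mim and sunzum both end in -m yet inflect differently (mmul, sunzumast), so the final letter is not what conditions the rule; the number of vowels is.
"vugan" has 2 vowels. The stems with 2 vowels (sunzum → sunzumast, vivon → vivonast, vihum → vihumast) add -ast.
The other patterns: stems with 1 vowel delete the last vowel and add -ul; stems with 3 vowels add -ish.
So vugan → vuganast.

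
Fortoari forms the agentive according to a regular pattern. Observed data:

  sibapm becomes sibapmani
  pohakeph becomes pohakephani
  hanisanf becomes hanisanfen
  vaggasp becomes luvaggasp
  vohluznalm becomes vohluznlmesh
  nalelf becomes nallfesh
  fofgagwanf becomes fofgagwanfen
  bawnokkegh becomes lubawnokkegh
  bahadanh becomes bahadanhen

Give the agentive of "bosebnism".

lubosebnism

sibapm and vohluznalm both end in -m yet inflect differently (sibapmani, vohluznlmesh), so the final letter is not what conditions the rule; the second-to-last letter is.
"bosebnism" has second-to-last letter 's'. The one such stem in the data (vaggasp → luvaggasp) adds the prefix lu-, so the same rule applies.
The other patterns: stems whose second-to-last letter is 'p' add -ani; stems whose second-to-last letter is 'l' delete the last vowel and add -esh; stems whose second-to-last letter is 'n' add -en.
So bosebnism → lubosebnism.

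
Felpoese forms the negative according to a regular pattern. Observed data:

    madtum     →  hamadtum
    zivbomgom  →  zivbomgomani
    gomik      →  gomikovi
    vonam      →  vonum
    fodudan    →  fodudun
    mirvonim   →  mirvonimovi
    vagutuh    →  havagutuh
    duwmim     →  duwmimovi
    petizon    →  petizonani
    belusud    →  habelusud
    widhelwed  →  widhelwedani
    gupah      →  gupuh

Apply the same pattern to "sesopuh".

"sesopuh" has last vowel 'u'. The stems whose last vowel is 'u' (vagutuh → havagutuh, madtum → hamadtum, belusud → habelusud) add the prefix ha-.
So sesopuh → hasesopuh.

hasesopuh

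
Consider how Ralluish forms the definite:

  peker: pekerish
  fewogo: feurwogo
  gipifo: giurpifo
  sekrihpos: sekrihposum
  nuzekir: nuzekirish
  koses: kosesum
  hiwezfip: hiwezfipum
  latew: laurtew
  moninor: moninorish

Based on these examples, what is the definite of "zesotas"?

hiwezfip and nuzekir both have last vowel 'i' yet inflect differently (hiwezfipum, nuzekirish), so the last vowel is not what conditions the rule; the final letter is.
"zesotas" ends in -s. The stems ending in -s (koses → kosesum, sekrihpos → sekrihposum) add -um.
So zesotas → zesotasum.

zesotasum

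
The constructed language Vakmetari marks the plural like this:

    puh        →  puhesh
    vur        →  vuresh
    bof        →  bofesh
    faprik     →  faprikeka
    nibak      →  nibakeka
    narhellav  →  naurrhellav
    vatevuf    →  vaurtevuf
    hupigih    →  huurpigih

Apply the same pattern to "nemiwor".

"nemiwor" has 3 vowels. The stems with 3 vowels (narhellav → naurrhellav, vatevuf → vaurtevuf, hupigih → huurpigih) insert -ur- after the first vowel.
The other patterns: stems with 1 vowel add -esh; stems with 2 vowels add -eka.
So nemiwor → neurmiwor.

neurmiwor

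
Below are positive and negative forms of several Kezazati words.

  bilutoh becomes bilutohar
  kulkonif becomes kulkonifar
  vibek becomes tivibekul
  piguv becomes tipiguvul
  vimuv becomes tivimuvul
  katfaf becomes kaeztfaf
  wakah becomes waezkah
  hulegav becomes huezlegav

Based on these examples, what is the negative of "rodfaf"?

"rodfaf" has last vowel 'a'. The stems whose last vowel is 'a' (katfaf → kaeztfaf, wakah → waezkah, hulegav → huezlegav) insert -ez- after the first vowel.
So rodfaf → roezdfaf.

roezdfaf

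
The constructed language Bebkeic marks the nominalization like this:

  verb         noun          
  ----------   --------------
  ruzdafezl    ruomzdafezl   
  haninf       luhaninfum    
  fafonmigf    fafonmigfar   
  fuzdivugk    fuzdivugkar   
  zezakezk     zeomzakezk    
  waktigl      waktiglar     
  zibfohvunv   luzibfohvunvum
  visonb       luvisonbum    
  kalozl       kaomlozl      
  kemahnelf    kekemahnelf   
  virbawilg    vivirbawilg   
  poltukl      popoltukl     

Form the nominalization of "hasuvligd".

poltukl and ruzdafezl both end in -l yet inflect differently (popoltukl, ruomzdafezl), so the final letter is not what conditions the rule; the second-to-last letter is.
"hasuvligd" has second-to-last letter 'g'. The stems whose second-to-last letter is 'g' (fafonmigf → fafonmigfar, fuzdivugk → fuzdivugkar, waktigl → waktiglar) add -ar.
The other patterns: stems whose second-to-last letter is 'k' or 'l' repeat the first consonant+vowel as a prefix; stems whose second-to-last letter is 'z' insert -om- after the first vowel; stems whose second-to-last letter is 'n' add lu- … -um around the stem.
So hasuvligd → hasuvligdar.

hasuvligdar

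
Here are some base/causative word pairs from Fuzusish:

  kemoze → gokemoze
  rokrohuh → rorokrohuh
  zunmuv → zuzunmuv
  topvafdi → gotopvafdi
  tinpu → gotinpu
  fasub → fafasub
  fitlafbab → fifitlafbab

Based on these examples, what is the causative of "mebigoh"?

zunmuv and tinpu both have last vowel 'u' yet inflect differently (zuzunmuv, gotinpu), so the last vowel is not what conditions the rule; whether the stem ends in a vowel or a consonant is.
"mebigoh" ends in a consonant. The stems ending in a consonant (fitlafbab → fifitlafbab, zunmuv → zuzunmuv, rokrohuh → rorokrohuh) repeat the first consonant+vowel as a prefix.
The other pattern: stems ending in a vowel add the prefix go-.
So mebigoh → memebigoh.

memebigoh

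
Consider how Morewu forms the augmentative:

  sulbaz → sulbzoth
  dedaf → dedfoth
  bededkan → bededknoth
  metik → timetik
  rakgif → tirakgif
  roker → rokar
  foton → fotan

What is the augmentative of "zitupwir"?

tizitupwir

"zitupwir" has last vowel 'i'. The stems whose last vowel is 'i' (metik → timetik, rakgif → tirakgif) add the prefix ti-.
The other patterns: stems whose last vowel is 'a' delete the last vowel and add -oth; stems whose last vowel is 'e' or 'o' change the last vowel to 'a'.
So zitupwir → tizitupwir.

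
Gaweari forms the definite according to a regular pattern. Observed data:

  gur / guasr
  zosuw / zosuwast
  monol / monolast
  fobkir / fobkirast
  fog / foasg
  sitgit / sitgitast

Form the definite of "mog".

moasg

fobkir and gur both end in -r yet inflect differently (fobkirast, guasr), so the final letter is not what conditions the rule; the number of vowels is.
"mog" has 1 vowel. The stems with 1 vowel (fog → foasg, gur → guasr) insert -as- after the first vowel.
So mog → moasg.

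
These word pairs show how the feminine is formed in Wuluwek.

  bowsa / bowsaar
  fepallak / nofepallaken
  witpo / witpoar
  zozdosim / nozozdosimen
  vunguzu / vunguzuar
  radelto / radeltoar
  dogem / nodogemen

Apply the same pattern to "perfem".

bowsa and fepallak both have last vowel 'a' yet inflect differently (bowsaar, nofepallaken), so the last vowel is not what conditions the rule; whether the stem ends in a vowel or a consonant is.
"perfem" ends in a consonant. The stems ending in a consonant (dogem → nodogemen, zozdosim → nozozdosimen, fepallak → nofepallaken) add no- … -en around the stem.
So perfem → noperfemen.

noperfemen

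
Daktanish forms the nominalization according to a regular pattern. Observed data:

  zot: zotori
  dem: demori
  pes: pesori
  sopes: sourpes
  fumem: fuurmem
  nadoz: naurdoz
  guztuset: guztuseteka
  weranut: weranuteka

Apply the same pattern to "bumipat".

pes and sopes both end in -s yet inflect differently (pesori, sourpes), so the final letter is not what conditions the rule; the number of vowels is.
"bumipat" has 3 vowels. The stems with 3 vowels (guztuset → guztuseteka, weranut → weranuteka) add -eka.
So bumipat → bumipateka.

bumipateka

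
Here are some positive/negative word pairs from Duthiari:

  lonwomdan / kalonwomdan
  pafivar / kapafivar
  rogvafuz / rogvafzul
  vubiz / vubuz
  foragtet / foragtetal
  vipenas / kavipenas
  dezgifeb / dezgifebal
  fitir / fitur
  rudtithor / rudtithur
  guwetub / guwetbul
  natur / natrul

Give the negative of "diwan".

pafivar and fitir both end in -r yet inflect differently (kapafivar, fitur), so the final letter is not what conditions the rule; the last vowel is.
"diwan" has last vowel 'a'. The stems whose last vowel is 'a' (pafivar → kapafivar, lonwomdan → kalonwomdan, vipenas → kavipenas) add the prefix ka-.
So diwan → kadiwan.

kadiwan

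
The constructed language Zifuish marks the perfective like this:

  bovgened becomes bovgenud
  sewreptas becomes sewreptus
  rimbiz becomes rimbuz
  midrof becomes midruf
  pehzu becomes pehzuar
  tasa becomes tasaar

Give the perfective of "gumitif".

sewreptas and tasa both have last vowel 'a' yet inflect differently (sewreptus, tasaar), so the last vowel is not what conditions the rule; whether the stem ends in a vowel or a consonant is.
"gumitif" ends in a consonant. The stems ending in a consonant (bovgened → bovgenud, sewreptas → sewreptus, rimbiz → rimbuz) change the last vowel to 'u'.
The other pattern: stems ending in a vowel add -ar.
So gumitif → gumituf.

gumituf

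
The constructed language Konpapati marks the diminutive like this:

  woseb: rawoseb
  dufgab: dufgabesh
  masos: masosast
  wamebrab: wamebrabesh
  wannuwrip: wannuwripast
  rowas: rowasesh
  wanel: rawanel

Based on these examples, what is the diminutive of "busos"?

woseb and dufgab both end in -b yet inflect differently (rawoseb, dufgabesh), so the final letter is not what conditions the rule; the last vowel is.
"busos" has last vowel 'o'. The one such stem in the data (masos → masosast) adds -ast, so the same rule applies.
The other patterns: stems whose last vowel is 'e' add the prefix ra-; stems whose last vowel is 'a' add -esh.
So busos → busosast.

busosast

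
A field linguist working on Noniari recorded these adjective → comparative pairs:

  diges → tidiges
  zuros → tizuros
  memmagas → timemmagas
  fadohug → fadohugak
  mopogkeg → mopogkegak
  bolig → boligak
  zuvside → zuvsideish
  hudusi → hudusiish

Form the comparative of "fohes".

tifohes

diges and mopogkeg both have last vowel 'e' yet inflect differently (tidiges, mopogkegak), so the last vowel is not what conditions the rule; the final letter is.
"fohes" ends in -s. The stems ending in -s (diges → tidiges, zuros → tizuros, memmagas → timemmagas) add the prefix ti-.
So fohes → tifohes.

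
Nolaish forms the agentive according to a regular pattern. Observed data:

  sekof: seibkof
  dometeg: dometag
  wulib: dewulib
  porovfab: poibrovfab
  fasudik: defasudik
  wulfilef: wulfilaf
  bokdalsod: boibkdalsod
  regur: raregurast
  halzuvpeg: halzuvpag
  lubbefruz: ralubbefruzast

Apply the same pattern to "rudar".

ruibdar

sekof and wulfilef both end in -f yet inflect differently (seibkof, wulfilaf), so the final letter is not what conditions the rule; the last vowel is.
"rudar" has last vowel 'a'. The one such stem in the data (porovfab → poibrovfab) inserts -ib- after the first vowel (as do bokdalsod, sekof), so the same rule applies.
The other patterns: stems whose last vowel is 'u' add ra- … -ast around the stem; stems whose last vowel is 'e' change the last vowel to 'a'; stems whose last vowel is 'i' add the prefix de-.
So rudar → ruibdar.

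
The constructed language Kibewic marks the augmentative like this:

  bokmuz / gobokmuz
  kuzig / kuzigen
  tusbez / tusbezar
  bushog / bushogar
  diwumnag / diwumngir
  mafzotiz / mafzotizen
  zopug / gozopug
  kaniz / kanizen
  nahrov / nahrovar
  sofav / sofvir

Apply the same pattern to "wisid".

wisiden

diwumnag and kuzig both end in -g yet inflect differently (diwumngir, kuzigen), so the final letter is not what conditions the rule; the last vowel is.
"wisid" has last vowel 'i'. The stems whose last vowel is 'i' (mafzotiz → mafzotizen, kaniz → kanizen, kuzig → kuzigen) add -en.
The other patterns: stems whose last vowel is 'a' delete the last vowel and add -ir; stems whose last vowel is 'u' add the prefix go-; stems whose last vowel is 'e' or 'o' add -ar.
So wisid → wisiden.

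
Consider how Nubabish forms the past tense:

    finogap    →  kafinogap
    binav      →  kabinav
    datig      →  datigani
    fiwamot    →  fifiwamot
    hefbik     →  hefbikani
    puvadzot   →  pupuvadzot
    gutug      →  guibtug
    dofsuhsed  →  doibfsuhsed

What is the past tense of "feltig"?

"feltig" has last vowel 'i'. The stems whose last vowel is 'i' (datig → datigani, hefbik → hefbikani) add -ani.
So feltig → feltigani.

feltigani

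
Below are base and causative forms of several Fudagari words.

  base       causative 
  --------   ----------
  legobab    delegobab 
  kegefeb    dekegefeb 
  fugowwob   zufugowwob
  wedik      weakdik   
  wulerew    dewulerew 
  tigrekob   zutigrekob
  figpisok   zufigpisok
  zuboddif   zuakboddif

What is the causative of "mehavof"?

wedik and figpisok both end in -k yet inflect differently (weakdik, zufigpisok), so the final letter is not what conditions the rule; the last vowel is.
"mehavof" has last vowel 'o'. The stems whose last vowel is 'o' (tigrekob → zutigrekob, figpisok → zufigpisok, fugowwob → zufugowwob) add the prefix zu-.
So mehavof → zumehavof.

zumehavof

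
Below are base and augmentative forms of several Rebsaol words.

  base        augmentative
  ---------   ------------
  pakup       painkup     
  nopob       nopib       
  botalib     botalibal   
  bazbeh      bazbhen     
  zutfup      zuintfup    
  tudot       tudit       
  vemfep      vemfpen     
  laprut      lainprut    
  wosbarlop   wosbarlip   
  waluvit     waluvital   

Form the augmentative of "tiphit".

waluvit and laprut both end in -t yet inflect differently (waluvital, lainprut), so the final letter is not what conditions the rule; the last vowel is.
"tiphit" has last vowel 'i'. The stems whose last vowel is 'i' (waluvit → waluvital, botalib → botalibal) add -al.
The other patterns: stems whose last vowel is 'u' insert -in- after the first vowel; stems whose last vowel is 'e' delete the last vowel and add -en; stems whose last vowel is 'o' change the last vowel to 'i'.
So tiphit → tiphital.

tiphital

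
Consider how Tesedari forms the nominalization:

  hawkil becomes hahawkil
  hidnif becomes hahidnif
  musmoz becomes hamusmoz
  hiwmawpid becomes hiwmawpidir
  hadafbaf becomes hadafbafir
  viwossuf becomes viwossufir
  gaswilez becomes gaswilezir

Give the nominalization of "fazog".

hafazog

hidnif and hadafbaf both end in -f yet inflect differently (hahidnif, hadafbafir), so the final letter is not what conditions the rule; the number of vowels is.
"fazog" has 2 vowels. The stems with 2 vowels (hawkil → hahawkil, hidnif → hahidnif, musmoz → hamusmoz) add the prefix ha-.
So fazog → hafazog.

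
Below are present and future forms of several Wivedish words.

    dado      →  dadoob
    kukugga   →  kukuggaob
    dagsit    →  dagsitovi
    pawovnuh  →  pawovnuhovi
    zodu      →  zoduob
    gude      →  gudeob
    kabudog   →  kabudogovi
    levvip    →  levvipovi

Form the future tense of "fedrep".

fedrepovi

pawovnuh and zodu both have last vowel 'u' yet inflect differently (pawovnuhovi, zoduob), so the last vowel is not what conditions the rule; whether the stem ends in a vowel or a consonant is.
"fedrep" ends in a consonant. The stems ending in a consonant (kabudog → kabudogovi, dagsit → dagsitovi, pawovnuh → pawovnuhovi) add -ovi.
So fedrep → fedrepovi.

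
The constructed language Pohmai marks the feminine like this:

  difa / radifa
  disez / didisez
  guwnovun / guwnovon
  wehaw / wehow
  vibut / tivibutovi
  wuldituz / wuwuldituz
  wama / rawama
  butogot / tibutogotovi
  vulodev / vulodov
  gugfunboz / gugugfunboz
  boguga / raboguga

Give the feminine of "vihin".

vihon

vibut and wuldituz both have last vowel 'u' yet inflect differently (tivibutovi, wuwuldituz), so the last vowel is not what conditions the rule; the final letter is.
"vihin" ends in -n. The one such stem in the data (guwnovun → guwnovon) changes the last vowel to 'o' (as do wehaw, vulodev), so the same rule applies.
So vihin → vihon.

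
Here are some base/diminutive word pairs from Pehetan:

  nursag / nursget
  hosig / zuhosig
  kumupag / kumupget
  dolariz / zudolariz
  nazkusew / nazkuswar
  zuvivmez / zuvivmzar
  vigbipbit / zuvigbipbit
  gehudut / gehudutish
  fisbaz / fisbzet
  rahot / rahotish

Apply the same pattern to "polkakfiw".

fisbaz and zuvivmez both end in -z yet inflect differently (fisbzet, zuvivmzar), so the final letter is not what conditions the rule; the last vowel is.
"polkakfiw" has last vowel 'i'. The stems whose last vowel is 'i' (dolariz → zudolariz, vigbipbit → zuvigbipbit, hosig → zuhosig) add the prefix zu-.
So polkakfiw → zupolkakfiw.

zupolkakfiw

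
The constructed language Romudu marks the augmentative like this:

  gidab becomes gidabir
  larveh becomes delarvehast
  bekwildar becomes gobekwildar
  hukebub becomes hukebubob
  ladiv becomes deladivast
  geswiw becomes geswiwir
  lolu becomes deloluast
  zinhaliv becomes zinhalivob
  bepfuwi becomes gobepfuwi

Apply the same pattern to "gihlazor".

gihlazorir

"gihlazor" begins with g-. The stems beginning with g- (geswiw → geswiwir, gidab → gidabir) add -ir.
The other patterns: stems beginning with l- add de- … -ast around the stem; stems beginning with b- add the prefix go-; stems beginning with h- or z- add -ob.
So gihlazor → gihlazorir.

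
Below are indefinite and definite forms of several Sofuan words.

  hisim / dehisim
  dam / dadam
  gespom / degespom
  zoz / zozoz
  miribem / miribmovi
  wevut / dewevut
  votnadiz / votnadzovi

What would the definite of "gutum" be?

dam and gespom both end in -m yet inflect differently (dadam, degespom), so the final letter is not what conditions the rule; the number of vowels is.
"gutum" has 2 vowels. The stems with 2 vowels (gespom → degespom, hisim → dehisim, wevut → dewevut) add the prefix de-.
The other patterns: stems with 1 vowel repeat the first consonant+vowel as a prefix; stems with 3 vowels delete the last vowel and add -ovi.
So gutum → degutum.

degutum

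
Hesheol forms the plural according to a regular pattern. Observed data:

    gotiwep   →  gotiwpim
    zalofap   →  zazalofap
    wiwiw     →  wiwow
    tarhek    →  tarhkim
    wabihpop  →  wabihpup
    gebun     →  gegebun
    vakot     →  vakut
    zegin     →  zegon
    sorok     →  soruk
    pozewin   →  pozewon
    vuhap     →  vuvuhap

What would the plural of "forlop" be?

forlup

"forlop" has last vowel 'o'. The stems whose last vowel is 'o' (wabihpop → wabihpup, sorok → soruk, vakot → vakut) change the last vowel to 'u'.
The other patterns: stems whose last vowel is 'e' delete the last vowel and add -im; stems whose last vowel is 'i' change the last vowel to 'o'; stems whose last vowel is 'a' or 'u' repeat the first consonant+vowel as a prefix.
So forlop → forlup.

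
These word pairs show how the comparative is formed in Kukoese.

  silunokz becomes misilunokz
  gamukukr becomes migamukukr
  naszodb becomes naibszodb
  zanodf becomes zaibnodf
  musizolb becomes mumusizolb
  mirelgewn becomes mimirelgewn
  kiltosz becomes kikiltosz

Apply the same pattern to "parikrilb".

paparikrilb

"parikrilb" has second-to-last letter 'l'. The one such stem in the data (musizolb → mumusizolb) repeats the first consonant+vowel as a prefix (as do mirelgewn, kiltosz), so the same rule applies.
The other patterns: stems whose second-to-last letter is 'k' add the prefix mi-; stems whose second-to-last letter is 'd' insert -ib- after the first vowel.
So parikrilb → paparikrilb.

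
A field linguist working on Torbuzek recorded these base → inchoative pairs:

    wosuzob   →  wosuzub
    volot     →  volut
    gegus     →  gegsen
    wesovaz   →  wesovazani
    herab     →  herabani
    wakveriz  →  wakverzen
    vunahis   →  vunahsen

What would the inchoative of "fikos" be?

fikus

wosuzob and herab both end in -b yet inflect differently (wosuzub, herabani), so the final letter is not what conditions the rule; the last vowel is.
"fikos" has last vowel 'o'. The stems whose last vowel is 'o' (volot → volut, wosuzob → wosuzub) change the last vowel to 'u'.
So fikos → fikus.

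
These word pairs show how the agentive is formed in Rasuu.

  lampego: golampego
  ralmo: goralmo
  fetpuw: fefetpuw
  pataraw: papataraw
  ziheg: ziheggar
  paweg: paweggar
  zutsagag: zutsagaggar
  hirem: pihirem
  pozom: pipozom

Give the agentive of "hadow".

hahadow

pataraw and zutsagag both have last vowel 'a' yet inflect differently (papataraw, zutsagaggar), so the last vowel is not what conditions the rule; the final letter is.
"hadow" ends in -w. The stems ending in -w (fetpuw → fefetpuw, pataraw → papataraw) repeat the first consonant+vowel as a prefix.
So hadow → hahadow.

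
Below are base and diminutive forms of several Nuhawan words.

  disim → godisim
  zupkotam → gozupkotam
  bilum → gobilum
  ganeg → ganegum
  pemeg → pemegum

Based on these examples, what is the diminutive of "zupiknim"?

gozupiknim

bilum and pemeg both have 2 vowels yet inflect differently (gobilum, pemegum), so the number of vowels is not what conditions the rule; the final letter is.
"zupiknim" ends in -m. The stems ending in -m (bilum → gobilum, zupkotam → gozupkotam, disim → godisim) add the prefix go-.
So zupiknim → gozupiknim.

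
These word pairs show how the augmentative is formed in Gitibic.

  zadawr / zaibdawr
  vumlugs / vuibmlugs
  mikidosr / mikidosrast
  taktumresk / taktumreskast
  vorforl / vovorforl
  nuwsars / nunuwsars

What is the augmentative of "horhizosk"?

zadawr and mikidosr both end in -r yet inflect differently (zaibdawr, mikidosrast), so the final letter is not what conditions the rule; the second-to-last letter is.
"horhizosk" has second-to-last letter 's'. The stems whose second-to-last letter is 's' (mikidosr → mikidosrast, taktumresk → taktumreskast) add -ast.
The other patterns: stems whose second-to-last letter is 'g' or 'w' insert -ib- after the first vowel; stems whose second-to-last letter is 'r' repeat the first consonant+vowel as a prefix.
So horhizosk → horhizoskast.

horhizoskast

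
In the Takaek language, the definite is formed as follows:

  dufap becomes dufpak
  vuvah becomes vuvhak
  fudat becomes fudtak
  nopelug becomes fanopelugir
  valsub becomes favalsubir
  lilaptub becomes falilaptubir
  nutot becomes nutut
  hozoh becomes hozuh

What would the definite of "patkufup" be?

fapatkufupir

fudat and nutot both end in -t yet inflect differently (fudtak, nutut), so the final letter is not what conditions the rule; the last vowel is.
"patkufup" has last vowel 'u'. The stems whose last vowel is 'u' (nopelug → fanopelugir, valsub → favalsubir, lilaptub → falilaptubir) add fa- … -ir around the stem.
The other patterns: stems whose last vowel is 'a' delete the last vowel and add -ak; stems whose last vowel is 'o' change the last vowel to 'u'.
So patkufup → fapatkufupir.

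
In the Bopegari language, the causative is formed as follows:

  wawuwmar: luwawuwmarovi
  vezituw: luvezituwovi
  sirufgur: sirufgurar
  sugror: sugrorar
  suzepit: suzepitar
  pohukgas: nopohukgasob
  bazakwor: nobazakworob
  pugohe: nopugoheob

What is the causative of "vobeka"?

luvobekaovi

"vobeka" begins with v-. The one such stem in the data (vezituw → luvezituwovi) adds lu- … -ovi around the stem, so the same rule applies.
The other patterns: stems beginning with s- add -ar; stems beginning with b- or p- add no- … -ob around the stem.
So vobeka → luvobekaovi.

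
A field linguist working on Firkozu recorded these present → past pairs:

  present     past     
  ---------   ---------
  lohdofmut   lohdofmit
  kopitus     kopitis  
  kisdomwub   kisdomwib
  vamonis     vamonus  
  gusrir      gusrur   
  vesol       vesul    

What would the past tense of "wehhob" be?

"wehhob" has last vowel 'o'. The one such stem in the data (vesol → vesul) changes the last vowel to 'u' (as do vamonis, gusrir), so the same rule applies.
The other pattern: stems whose last vowel is 'u' change the last vowel to 'i'.
So wehhob → wehhub.

wehhub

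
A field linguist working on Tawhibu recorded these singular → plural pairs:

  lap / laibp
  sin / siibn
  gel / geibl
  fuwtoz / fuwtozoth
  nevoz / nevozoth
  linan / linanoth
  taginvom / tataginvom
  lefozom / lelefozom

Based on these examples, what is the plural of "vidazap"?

vividazap

"vidazap" has 3 vowels. The stems with 3 vowels (taginvom → tataginvom, lefozom → lelefozom) repeat the first consonant+vowel as a prefix.
The other patterns: stems with 1 vowel insert -ib- after the first vowel; stems with 2 vowels add -oth.
So vidazap → vividazap.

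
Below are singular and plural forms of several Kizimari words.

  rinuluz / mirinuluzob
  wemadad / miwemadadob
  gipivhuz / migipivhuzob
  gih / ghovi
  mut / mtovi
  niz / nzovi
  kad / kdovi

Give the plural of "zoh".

"zoh" has 1 vowel. The stems with 1 vowel (gih → ghovi, mut → mtovi, niz → nzovi) delete the last vowel and add -ovi.
The other pattern: stems with 3 vowels add mi- … -ob around the stem.
So zoh → zhovi.

zhovi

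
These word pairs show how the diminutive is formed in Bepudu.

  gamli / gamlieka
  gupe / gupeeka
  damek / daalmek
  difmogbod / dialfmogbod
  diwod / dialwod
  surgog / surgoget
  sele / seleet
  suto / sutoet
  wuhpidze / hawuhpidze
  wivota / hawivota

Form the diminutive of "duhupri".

dualhupri

"duhupri" begins with d-. The stems beginning with d- (damek → daalmek, difmogbod → dialfmogbod, diwod → dialwod) insert -al- after the first vowel.
The other patterns: stems beginning with g- add -eka; stems beginning with s- add -et; stems beginning with w- add the prefix ha-.
So duhupri → dualhupri.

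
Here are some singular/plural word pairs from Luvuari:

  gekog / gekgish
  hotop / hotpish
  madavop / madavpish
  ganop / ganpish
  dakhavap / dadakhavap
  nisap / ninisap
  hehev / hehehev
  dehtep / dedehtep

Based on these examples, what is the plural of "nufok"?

"nufok" has last vowel 'o'. The stems whose last vowel is 'o' (gekog → gekgish, hotop → hotpish, madavop → madavpish) delete the last vowel and add -ish.
The other pattern: stems whose last vowel is 'a' or 'e' repeat the first consonant+vowel as a prefix.
So nufok → nufkish.

nufkish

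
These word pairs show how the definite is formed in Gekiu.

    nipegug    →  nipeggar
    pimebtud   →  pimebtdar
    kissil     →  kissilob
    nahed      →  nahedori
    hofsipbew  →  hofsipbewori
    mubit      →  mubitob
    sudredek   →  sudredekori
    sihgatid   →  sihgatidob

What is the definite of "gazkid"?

sihgatid and pimebtud both end in -d yet inflect differently (sihgatidob, pimebtdar), so the final letter is not what conditions the rule; the last vowel is.
"gazkid" has last vowel 'i'. The stems whose last vowel is 'i' (sihgatid → sihgatidob, kissil → kissilob, mubit → mubitob) add -ob.
So gazkid → gazkidob.

gazkidob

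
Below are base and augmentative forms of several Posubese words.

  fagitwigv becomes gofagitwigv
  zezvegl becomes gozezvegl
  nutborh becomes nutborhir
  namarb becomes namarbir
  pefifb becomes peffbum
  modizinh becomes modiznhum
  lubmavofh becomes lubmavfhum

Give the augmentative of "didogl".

godidogl

namarb and pefifb both end in -b yet inflect differently (namarbir, peffbum), so the final letter is not what conditions the rule; the second-to-last letter is.
"didogl" has second-to-last letter 'g'. The stems whose second-to-last letter is 'g' (fagitwigv → gofagitwigv, zezvegl → gozezvegl) add the prefix go-.
So didogl → godidogl.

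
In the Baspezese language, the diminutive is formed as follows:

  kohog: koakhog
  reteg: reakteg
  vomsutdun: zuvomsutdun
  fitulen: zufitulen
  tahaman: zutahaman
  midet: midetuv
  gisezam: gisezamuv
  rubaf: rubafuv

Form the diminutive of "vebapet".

"vebapet" ends in -t. The one such stem in the data (midet → midetuv) adds -uv, so the same rule applies.
The other patterns: stems ending in -g insert -ak- after the first vowel; stems ending in -n add the prefix zu-.
So vebapet → vebapetuv.

vebapetuv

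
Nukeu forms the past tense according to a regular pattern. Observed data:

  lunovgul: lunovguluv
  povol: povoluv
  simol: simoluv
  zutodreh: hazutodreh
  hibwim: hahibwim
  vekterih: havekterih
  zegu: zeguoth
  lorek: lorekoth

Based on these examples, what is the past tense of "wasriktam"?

"wasriktam" ends in -m. The one such stem in the data (hibwim → hahibwim) adds the prefix ha-, so the same rule applies.
The other patterns: stems ending in -l add -uv; stems ending in -k or -u add -oth.
So wasriktam → hawasriktam.

hawasriktam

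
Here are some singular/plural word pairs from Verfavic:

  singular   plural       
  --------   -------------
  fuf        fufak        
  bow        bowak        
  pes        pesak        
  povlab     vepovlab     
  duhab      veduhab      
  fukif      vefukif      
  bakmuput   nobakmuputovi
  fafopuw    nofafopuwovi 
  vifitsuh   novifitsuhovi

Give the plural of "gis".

"gis" has 1 vowel. The stems with 1 vowel (fuf → fufak, bow → bowak, pes → pesak) add -ak.
The other patterns: stems with 2 vowels add the prefix ve-; stems with 3 vowels add no- … -ovi around the stem.
So gis → gisak.

gisak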